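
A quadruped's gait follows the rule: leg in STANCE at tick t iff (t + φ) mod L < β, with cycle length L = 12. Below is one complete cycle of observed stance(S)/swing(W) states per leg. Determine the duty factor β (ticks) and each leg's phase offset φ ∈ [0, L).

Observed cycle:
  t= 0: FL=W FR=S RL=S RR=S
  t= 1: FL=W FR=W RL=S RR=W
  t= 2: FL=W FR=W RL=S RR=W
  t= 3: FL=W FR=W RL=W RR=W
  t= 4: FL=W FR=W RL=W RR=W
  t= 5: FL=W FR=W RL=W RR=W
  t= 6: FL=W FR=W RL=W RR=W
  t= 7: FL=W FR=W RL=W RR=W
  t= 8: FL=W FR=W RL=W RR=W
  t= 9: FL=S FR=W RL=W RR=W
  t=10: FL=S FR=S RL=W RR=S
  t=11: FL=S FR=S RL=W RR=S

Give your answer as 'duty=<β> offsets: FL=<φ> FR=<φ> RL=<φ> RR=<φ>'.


duty β = stance ticks per leg = 3
FL: stance ticks = 3; W→S at t=9 → φ=3
FR: stance ticks = 3; W→S at t=10 → φ=2
RL: stance ticks = 3; W→S at t=0 → φ=0
RR: stance ticks = 3; W→S at t=10 → φ=2

duty=3 offsets: FL=3 FR=2 RL=0 RR=2


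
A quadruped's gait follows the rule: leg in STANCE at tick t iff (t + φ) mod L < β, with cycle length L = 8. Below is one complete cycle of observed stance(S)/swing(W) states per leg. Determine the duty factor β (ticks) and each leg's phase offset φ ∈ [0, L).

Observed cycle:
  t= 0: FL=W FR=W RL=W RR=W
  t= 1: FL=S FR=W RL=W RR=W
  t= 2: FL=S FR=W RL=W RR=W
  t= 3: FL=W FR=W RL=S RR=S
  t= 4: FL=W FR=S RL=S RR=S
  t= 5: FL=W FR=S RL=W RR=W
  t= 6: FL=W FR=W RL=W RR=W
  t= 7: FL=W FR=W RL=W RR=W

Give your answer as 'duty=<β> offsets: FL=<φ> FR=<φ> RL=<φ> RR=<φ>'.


duty=2 offsets: FL=7 FR=4 RL=5 RR=5

duty β = stance ticks per leg = 2
FL: stance ticks = 2; W→S at t=1 → φ=7
FR: stance ticks = 2; W→S at t=4 → φ=4
RL: stance ticks = 2; W→S at t=3 → φ=5
RR: stance ticks = 2; W→S at t=3 → φ=5


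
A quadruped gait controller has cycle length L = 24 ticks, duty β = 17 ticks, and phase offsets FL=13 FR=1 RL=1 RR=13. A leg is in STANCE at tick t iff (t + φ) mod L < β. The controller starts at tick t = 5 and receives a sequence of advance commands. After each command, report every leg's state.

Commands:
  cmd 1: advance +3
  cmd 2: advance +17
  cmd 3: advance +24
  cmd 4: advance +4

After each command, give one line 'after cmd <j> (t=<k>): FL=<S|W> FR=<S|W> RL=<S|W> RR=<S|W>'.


after cmd 1 (t=8): FL=W FR=S RL=S RR=W
after cmd 2 (t=25): FL=S FR=S RL=S RR=S
after cmd 3 (t=49): FL=S FR=S RL=S RR=S
after cmd 4 (t=53): FL=W FR=S RL=S RR=W

start t=5: FL=W FR=S RL=S RR=W
cmd 1: advance +3 → t=8, phase=(21,9,9,21) → FL=W FR=S RL=S RR=W
cmd 2: advance +17 → t=25, phase=(14,2,2,14) → FL=S FR=S RL=S RR=S
cmd 3: advance +24 → t=49, phase=(14,2,2,14) → FL=S FR=S RL=S RR=S
cmd 4: advance +4 → t=53, phase=(18,6,6,18) → FL=W FR=S RL=S RR=W


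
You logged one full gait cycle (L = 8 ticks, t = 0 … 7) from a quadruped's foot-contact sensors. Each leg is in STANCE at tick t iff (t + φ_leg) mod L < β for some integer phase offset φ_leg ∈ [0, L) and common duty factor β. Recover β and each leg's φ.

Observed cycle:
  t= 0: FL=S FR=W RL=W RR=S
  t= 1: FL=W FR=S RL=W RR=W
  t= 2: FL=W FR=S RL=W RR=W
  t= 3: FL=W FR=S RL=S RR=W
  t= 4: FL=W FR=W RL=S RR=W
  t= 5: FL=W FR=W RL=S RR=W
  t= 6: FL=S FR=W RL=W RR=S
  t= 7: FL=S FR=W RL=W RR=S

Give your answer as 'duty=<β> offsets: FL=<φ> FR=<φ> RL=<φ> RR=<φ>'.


duty=3 offsets: FL=2 FR=7 RL=5 RR=2

duty β = stance ticks per leg = 3
FL: stance ticks = 3; W→S at t=6 → φ=2
FR: stance ticks = 3; W→S at t=1 → φ=7
RL: stance ticks = 3; W→S at t=3 → φ=5
RR: stance ticks = 3; W→S at t=6 → φ=2


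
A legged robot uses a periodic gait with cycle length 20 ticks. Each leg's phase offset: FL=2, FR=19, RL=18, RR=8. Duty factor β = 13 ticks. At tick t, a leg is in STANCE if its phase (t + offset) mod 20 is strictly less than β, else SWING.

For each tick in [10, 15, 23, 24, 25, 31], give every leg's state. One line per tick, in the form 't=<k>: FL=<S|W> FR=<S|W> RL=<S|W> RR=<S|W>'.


t=10: FL=S FR=S RL=S RR=W
t=15: FL=W FR=W RL=W RR=S
t=23: FL=S FR=S RL=S RR=S
t=24: FL=S FR=S RL=S RR=S
t=25: FL=S FR=S RL=S RR=W
t=31: FL=W FR=S RL=S RR=W

t=10: phase=(12,9,8,18) vs β=13 → FL=S FR=S RL=S RR=W
t=15: phase=(17,14,13,3) vs β=13 → FL=W FR=W RL=W RR=S
t=23: phase=(5,2,1,11) vs β=13 → FL=S FR=S RL=S RR=S
t=24: phase=(6,3,2,12) vs β=13 → FL=S FR=S RL=S RR=S
t=25: phase=(7,4,3,13) vs β=13 → FL=S FR=S RL=S RR=W
t=31: phase=(13,10,9,19) vs β=13 → FL=W FR=S RL=S RR=W


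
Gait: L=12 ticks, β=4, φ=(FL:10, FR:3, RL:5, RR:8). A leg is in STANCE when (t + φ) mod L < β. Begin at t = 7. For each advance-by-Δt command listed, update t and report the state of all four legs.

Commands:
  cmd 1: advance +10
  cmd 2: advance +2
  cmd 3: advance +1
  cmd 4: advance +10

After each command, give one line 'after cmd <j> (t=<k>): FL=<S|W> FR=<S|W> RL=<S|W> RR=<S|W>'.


start t=7: FL=W FR=W RL=S RR=S
cmd 1: advance +10 → t=17, phase=(3,8,10,1) → FL=S FR=W RL=W RR=S
cmd 2: advance +2 → t=19, phase=(5,10,0,3) → FL=W FR=W RL=S RR=S
cmd 3: advance +1 → t=20, phase=(6,11,1,4) → FL=W FR=W RL=S RR=W
cmd 4: advance +10 → t=30, phase=(4,9,11,2) → FL=W FR=W RL=W RR=S

after cmd 1 (t=17): FL=S FR=W RL=W RR=S
after cmd 2 (t=19): FL=W FR=W RL=S RR=S
after cmd 3 (t=20): FL=W FR=W RL=S RR=W
after cmd 4 (t=30): FL=W FR=W RL=W RR=S


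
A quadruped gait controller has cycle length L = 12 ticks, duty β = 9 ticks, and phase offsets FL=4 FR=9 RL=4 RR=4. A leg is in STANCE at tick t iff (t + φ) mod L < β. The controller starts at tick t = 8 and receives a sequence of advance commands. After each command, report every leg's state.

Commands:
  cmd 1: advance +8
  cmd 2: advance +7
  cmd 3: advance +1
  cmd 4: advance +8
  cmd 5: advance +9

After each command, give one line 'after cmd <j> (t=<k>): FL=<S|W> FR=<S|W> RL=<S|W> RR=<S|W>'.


start t=8: FL=S FR=S RL=S RR=S
cmd 1: advance +8 → t=16, phase=(8,1,8,8) → FL=S FR=S RL=S RR=S
cmd 2: advance +7 → t=23, phase=(3,8,3,3) → FL=S FR=S RL=S RR=S
cmd 3: advance +1 → t=24, phase=(4,9,4,4) → FL=S FR=W RL=S RR=S
cmd 4: advance +8 → t=32, phase=(0,5,0,0) → FL=S FR=S RL=S RR=S
cmd 5: advance +9 → t=41, phase=(9,2,9,9) → FL=W FR=S RL=W RR=W

after cmd 1 (t=16): FL=S FR=S RL=S RR=S
after cmd 2 (t=23): FL=S FR=S RL=S RR=S
after cmd 3 (t=24): FL=S FR=W RL=S RR=S
after cmd 4 (t=32): FL=S FR=S RL=S RR=S
after cmd 5 (t=41): FL=W FR=S RL=W RR=W


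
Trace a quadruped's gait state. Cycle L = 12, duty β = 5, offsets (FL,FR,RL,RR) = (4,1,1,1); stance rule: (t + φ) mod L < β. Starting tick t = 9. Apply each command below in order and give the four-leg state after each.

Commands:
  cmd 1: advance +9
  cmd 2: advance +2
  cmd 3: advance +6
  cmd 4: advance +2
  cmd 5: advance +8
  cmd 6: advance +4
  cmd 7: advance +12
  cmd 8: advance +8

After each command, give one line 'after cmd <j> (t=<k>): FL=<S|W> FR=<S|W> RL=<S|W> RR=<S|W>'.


start t=9: FL=S FR=W RL=W RR=W
cmd 1: advance +9 → t=18, phase=(10,7,7,7) → FL=W FR=W RL=W RR=W
cmd 2: advance +2 → t=20, phase=(0,9,9,9) → FL=S FR=W RL=W RR=W
cmd 3: advance +6 → t=26, phase=(6,3,3,3) → FL=W FR=S RL=S RR=S
cmd 4: advance +2 → t=28, phase=(8,5,5,5) → FL=W FR=W RL=W RR=W
cmd 5: advance +8 → t=36, phase=(4,1,1,1) → FL=S FR=S RL=S RR=S
cmd 6: advance +4 → t=40, phase=(8,5,5,5) → FL=W FR=W RL=W RR=W
cmd 7: advance +12 → t=52, phase=(8,5,5,5) → FL=W FR=W RL=W RR=W
cmd 8: advance +8 → t=60, phase=(4,1,1,1) → FL=S FR=S RL=S RR=S

after cmd 1 (t=18): FL=W FR=W RL=W RR=W
after cmd 2 (t=20): FL=S FR=W RL=W RR=W
after cmd 3 (t=26): FL=W FR=S RL=S RR=S
after cmd 4 (t=28): FL=W FR=W RL=W RR=W
after cmd 5 (t=36): FL=S FR=S RL=S RR=S
after cmd 6 (t=40): FL=W FR=W RL=W RR=W
after cmd 7 (t=52): FL=W FR=W RL=W RR=W
after cmd 8 (t=60): FL=S FR=S RL=S RR=S


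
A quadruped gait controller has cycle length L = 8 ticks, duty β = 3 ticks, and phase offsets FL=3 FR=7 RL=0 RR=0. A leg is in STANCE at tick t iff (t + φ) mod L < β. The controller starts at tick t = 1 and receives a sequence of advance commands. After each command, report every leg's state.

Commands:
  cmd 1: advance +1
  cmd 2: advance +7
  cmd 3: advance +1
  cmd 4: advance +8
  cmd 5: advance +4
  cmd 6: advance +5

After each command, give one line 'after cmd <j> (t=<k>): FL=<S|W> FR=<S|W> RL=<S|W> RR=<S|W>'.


start t=1: FL=W FR=S RL=S RR=S
cmd 1: advance +1 → t=2, phase=(5,1,2,2) → FL=W FR=S RL=S RR=S
cmd 2: advance +7 → t=9, phase=(4,0,1,1) → FL=W FR=S RL=S RR=S
cmd 3: advance +1 → t=10, phase=(5,1,2,2) → FL=W FR=S RL=S RR=S
cmd 4: advance +8 → t=18, phase=(5,1,2,2) → FL=W FR=S RL=S RR=S
cmd 5: advance +4 → t=22, phase=(1,5,6,6) → FL=S FR=W RL=W RR=W
cmd 6: advance +5 → t=27, phase=(6,2,3,3) → FL=W FR=S RL=W RR=W

after cmd 1 (t=2): FL=W FR=S RL=S RR=S
after cmd 2 (t=9): FL=W FR=S RL=S RR=S
after cmd 3 (t=10): FL=W FR=S RL=S RR=S
after cmd 4 (t=18): FL=W FR=S RL=S RR=S
after cmd 5 (t=22): FL=S FR=W RL=W RR=W
after cmd 6 (t=27): FL=W FR=S RL=W RR=W


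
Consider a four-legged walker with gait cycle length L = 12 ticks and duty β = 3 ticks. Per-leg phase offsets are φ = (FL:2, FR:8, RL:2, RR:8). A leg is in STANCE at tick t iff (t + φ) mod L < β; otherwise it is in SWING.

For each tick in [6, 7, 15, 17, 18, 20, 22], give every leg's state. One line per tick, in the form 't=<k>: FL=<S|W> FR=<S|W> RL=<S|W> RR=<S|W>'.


t=6: FL=W FR=S RL=W RR=S
t=7: FL=W FR=W RL=W RR=W
t=15: FL=W FR=W RL=W RR=W
t=17: FL=W FR=S RL=W RR=S
t=18: FL=W FR=S RL=W RR=S
t=20: FL=W FR=W RL=W RR=W
t=22: FL=S FR=W RL=S RR=W

t=6: phase=(8,2,8,2) vs β=3 → FL=W FR=S RL=W RR=S
t=7: phase=(9,3,9,3) vs β=3 → FL=W FR=W RL=W RR=W
t=15: phase=(5,11,5,11) vs β=3 → FL=W FR=W RL=W RR=W
t=17: phase=(7,1,7,1) vs β=3 → FL=W FR=S RL=W RR=S
t=18: phase=(8,2,8,2) vs β=3 → FL=W FR=S RL=W RR=S
t=20: phase=(10,4,10,4) vs β=3 → FL=W FR=W RL=W RR=W
t=22: phase=(0,6,0,6) vs β=3 → FL=S FR=W RL=S RR=W


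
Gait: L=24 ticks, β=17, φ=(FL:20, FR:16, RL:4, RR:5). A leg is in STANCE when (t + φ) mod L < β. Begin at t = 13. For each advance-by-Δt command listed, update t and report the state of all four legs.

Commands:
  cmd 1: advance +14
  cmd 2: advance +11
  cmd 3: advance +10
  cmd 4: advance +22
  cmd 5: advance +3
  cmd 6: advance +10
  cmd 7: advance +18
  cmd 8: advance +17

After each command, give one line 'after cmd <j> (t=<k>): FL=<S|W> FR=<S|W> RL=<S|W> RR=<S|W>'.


start t=13: FL=S FR=S RL=W RR=W
cmd 1: advance +14 → t=27, phase=(23,19,7,8) → FL=W FR=W RL=S RR=S
cmd 2: advance +11 → t=38, phase=(10,6,18,19) → FL=S FR=S RL=W RR=W
cmd 3: advance +10 → t=48, phase=(20,16,4,5) → FL=W FR=S RL=S RR=S
cmd 4: advance +22 → t=70, phase=(18,14,2,3) → FL=W FR=S RL=S RR=S
cmd 5: advance +3 → t=73, phase=(21,17,5,6) → FL=W FR=W RL=S RR=S
cmd 6: advance +10 → t=83, phase=(7,3,15,16) → FL=S FR=S RL=S RR=S
cmd 7: advance +18 → t=101, phase=(1,21,9,10) → FL=S FR=W RL=S RR=S
cmd 8: advance +17 → t=118, phase=(18,14,2,3) → FL=W FR=S RL=S RR=S

after cmd 1 (t=27): FL=W FR=W RL=S RR=S
after cmd 2 (t=38): FL=S FR=S RL=W RR=W
after cmd 3 (t=48): FL=W FR=S RL=S RR=S
after cmd 4 (t=70): FL=W FR=S RL=S RR=S
after cmd 5 (t=73): FL=W FR=W RL=S RR=S
after cmd 6 (t=83): FL=S FR=S RL=S RR=S
after cmd 7 (t=101): FL=S FR=W RL=S RR=S
after cmd 8 (t=118): FL=W FR=S RL=S RR=S


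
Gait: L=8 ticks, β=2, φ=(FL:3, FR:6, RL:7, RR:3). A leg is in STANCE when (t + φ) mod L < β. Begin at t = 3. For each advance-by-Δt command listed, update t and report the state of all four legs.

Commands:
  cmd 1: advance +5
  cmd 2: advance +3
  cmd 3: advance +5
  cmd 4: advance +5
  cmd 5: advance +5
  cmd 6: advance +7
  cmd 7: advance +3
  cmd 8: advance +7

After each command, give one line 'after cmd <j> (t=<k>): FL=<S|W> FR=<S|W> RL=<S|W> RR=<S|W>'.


after cmd 1 (t=8): FL=W FR=W RL=W RR=W
after cmd 2 (t=11): FL=W FR=S RL=W RR=W
after cmd 3 (t=16): FL=W FR=W RL=W RR=W
after cmd 4 (t=21): FL=S FR=W RL=W RR=S
after cmd 5 (t=26): FL=W FR=S RL=S RR=W
after cmd 6 (t=33): FL=W FR=W RL=S RR=W
after cmd 7 (t=36): FL=W FR=W RL=W RR=W
after cmd 8 (t=43): FL=W FR=S RL=W RR=W

start t=3: FL=W FR=S RL=W RR=W
cmd 1: advance +5 → t=8, phase=(3,6,7,3) → FL=W FR=W RL=W RR=W
cmd 2: advance +3 → t=11, phase=(6,1,2,6) → FL=W FR=S RL=W RR=W
cmd 3: advance +5 → t=16, phase=(3,6,7,3) → FL=W FR=W RL=W RR=W
cmd 4: advance +5 → t=21, phase=(0,3,4,0) → FL=S FR=W RL=W RR=S
cmd 5: advance +5 → t=26, phase=(5,0,1,5) → FL=W FR=S RL=S RR=W
cmd 6: advance +7 → t=33, phase=(4,7,0,4) → FL=W FR=W RL=S RR=W
cmd 7: advance +3 → t=36, phase=(7,2,3,7) → FL=W FR=W RL=W RR=W
cmd 8: advance +7 → t=43, phase=(6,1,2,6) → FL=W FR=S RL=W RR=W


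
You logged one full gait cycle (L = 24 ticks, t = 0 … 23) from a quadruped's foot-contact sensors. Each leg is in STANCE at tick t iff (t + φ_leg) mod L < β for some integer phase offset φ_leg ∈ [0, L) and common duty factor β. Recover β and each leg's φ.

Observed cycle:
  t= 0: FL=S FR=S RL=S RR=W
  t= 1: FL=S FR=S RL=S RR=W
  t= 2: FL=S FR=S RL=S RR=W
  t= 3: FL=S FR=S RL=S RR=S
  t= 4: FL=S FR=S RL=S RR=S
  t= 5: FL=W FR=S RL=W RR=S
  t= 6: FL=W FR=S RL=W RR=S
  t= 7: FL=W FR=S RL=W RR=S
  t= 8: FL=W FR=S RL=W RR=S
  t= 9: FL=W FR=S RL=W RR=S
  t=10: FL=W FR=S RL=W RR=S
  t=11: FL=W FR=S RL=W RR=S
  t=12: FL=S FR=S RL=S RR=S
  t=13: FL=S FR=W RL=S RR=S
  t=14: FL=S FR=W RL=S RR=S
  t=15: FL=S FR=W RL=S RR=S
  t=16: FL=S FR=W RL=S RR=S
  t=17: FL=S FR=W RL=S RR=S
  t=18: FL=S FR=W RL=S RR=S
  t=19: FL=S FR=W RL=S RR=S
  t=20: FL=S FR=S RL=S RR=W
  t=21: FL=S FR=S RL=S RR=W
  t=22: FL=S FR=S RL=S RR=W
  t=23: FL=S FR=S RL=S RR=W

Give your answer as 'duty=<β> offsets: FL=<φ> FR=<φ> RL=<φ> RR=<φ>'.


duty=17 offsets: FL=12 FR=4 RL=12 RR=21

duty β = stance ticks per leg = 17
FL: stance ticks = 17; W→S at t=12 → φ=12
FR: stance ticks = 17; W→S at t=20 → φ=4
RL: stance ticks = 17; W→S at t=12 → φ=12
RR: stance ticks = 17; W→S at t=3 → φ=21


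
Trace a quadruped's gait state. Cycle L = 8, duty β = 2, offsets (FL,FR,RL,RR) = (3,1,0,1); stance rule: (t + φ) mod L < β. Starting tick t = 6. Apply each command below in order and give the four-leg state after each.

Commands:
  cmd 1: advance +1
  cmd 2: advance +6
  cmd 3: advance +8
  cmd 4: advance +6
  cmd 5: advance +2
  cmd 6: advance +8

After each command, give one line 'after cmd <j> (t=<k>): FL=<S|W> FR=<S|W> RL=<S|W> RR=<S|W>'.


start t=6: FL=S FR=W RL=W RR=W
cmd 1: advance +1 → t=7, phase=(2,0,7,0) → FL=W FR=S RL=W RR=S
cmd 2: advance +6 → t=13, phase=(0,6,5,6) → FL=S FR=W RL=W RR=W
cmd 3: advance +8 → t=21, phase=(0,6,5,6) → FL=S FR=W RL=W RR=W
cmd 4: advance +6 → t=27, phase=(6,4,3,4) → FL=W FR=W RL=W RR=W
cmd 5: advance +2 → t=29, phase=(0,6,5,6) → FL=S FR=W RL=W RR=W
cmd 6: advance +8 → t=37, phase=(0,6,5,6) → FL=S FR=W RL=W RR=W

after cmd 1 (t=7): FL=W FR=S RL=W RR=S
after cmd 2 (t=13): FL=S FR=W RL=W RR=W
after cmd 3 (t=21): FL=S FR=W RL=W RR=W
after cmd 4 (t=27): FL=W FR=W RL=W RR=W
after cmd 5 (t=29): FL=S FR=W RL=W RR=W
after cmd 6 (t=37): FL=S FR=W RL=W RR=W


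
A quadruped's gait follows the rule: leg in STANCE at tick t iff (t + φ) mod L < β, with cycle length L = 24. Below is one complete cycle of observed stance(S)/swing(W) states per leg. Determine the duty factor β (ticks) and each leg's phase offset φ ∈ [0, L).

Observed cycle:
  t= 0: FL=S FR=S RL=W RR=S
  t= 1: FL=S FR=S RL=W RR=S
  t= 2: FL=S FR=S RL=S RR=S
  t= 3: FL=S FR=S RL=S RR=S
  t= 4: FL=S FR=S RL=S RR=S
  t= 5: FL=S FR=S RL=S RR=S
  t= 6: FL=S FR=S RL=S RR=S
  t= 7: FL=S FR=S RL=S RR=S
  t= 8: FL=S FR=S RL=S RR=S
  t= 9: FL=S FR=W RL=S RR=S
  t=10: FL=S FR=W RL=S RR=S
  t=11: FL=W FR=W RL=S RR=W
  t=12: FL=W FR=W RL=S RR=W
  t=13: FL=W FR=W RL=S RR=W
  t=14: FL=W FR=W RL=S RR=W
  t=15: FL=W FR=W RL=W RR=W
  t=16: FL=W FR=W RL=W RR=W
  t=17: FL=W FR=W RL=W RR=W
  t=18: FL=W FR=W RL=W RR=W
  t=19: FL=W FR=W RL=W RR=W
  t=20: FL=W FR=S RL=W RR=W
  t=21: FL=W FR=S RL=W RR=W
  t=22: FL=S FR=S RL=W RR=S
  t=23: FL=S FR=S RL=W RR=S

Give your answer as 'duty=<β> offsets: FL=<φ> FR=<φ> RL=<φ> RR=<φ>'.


duty β = stance ticks per leg = 13
FL: stance ticks = 13; W→S at t=22 → φ=2
FR: stance ticks = 13; W→S at t=20 → φ=4
RL: stance ticks = 13; W→S at t=2 → φ=22
RR: stance ticks = 13; W→S at t=22 → φ=2

duty=13 offsets: FL=2 FR=4 RL=22 RR=2


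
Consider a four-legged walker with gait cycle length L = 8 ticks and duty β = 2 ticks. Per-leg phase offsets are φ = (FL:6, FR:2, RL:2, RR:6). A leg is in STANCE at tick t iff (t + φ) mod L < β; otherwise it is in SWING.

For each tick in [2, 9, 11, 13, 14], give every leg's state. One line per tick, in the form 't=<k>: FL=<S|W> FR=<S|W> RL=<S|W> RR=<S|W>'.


t=2: phase=(0,4,4,0) vs β=2 → FL=S FR=W RL=W RR=S
t=9: phase=(7,3,3,7) vs β=2 → FL=W FR=W RL=W RR=W
t=11: phase=(1,5,5,1) vs β=2 → FL=S FR=W RL=W RR=S
t=13: phase=(3,7,7,3) vs β=2 → FL=W FR=W RL=W RR=W
t=14: phase=(4,0,0,4) vs β=2 → FL=W FR=S RL=S RR=W

t=2: FL=S FR=W RL=W RR=S
t=9: FL=W FR=W RL=W RR=W
t=11: FL=S FR=W RL=W RR=S
t=13: FL=W FR=W RL=W RR=W
t=14: FL=W FR=S RL=S RR=W


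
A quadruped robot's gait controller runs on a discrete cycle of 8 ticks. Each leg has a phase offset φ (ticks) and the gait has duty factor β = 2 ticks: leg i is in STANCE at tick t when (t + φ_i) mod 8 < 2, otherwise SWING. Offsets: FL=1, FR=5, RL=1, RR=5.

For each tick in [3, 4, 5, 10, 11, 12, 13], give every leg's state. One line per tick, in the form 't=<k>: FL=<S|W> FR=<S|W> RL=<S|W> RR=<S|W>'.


t=3: FL=W FR=S RL=W RR=S
t=4: FL=W FR=S RL=W RR=S
t=5: FL=W FR=W RL=W RR=W
t=10: FL=W FR=W RL=W RR=W
t=11: FL=W FR=S RL=W RR=S
t=12: FL=W FR=S RL=W RR=S
t=13: FL=W FR=W RL=W RR=W

t=3: phase=(4,0,4,0) vs β=2 → FL=W FR=S RL=W RR=S
t=4: phase=(5,1,5,1) vs β=2 → FL=W FR=S RL=W RR=S
t=5: phase=(6,2,6,2) vs β=2 → FL=W FR=W RL=W RR=W
t=10: phase=(3,7,3,7) vs β=2 → FL=W FR=W RL=W RR=W
t=11: phase=(4,0,4,0) vs β=2 → FL=W FR=S RL=W RR=S
t=12: phase=(5,1,5,1) vs β=2 → FL=W FR=S RL=W RR=S
t=13: phase=(6,2,6,2) vs β=2 → FL=W FR=W RL=W RR=W


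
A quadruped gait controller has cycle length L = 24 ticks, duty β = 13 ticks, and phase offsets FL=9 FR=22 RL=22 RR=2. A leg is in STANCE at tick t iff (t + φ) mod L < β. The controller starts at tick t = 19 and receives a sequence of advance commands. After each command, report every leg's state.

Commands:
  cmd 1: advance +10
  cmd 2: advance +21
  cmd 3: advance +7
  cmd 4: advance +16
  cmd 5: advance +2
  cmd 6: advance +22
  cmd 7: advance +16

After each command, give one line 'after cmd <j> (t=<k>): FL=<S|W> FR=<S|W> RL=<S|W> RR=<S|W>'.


after cmd 1 (t=29): FL=W FR=S RL=S RR=S
after cmd 2 (t=50): FL=S FR=S RL=S RR=S
after cmd 3 (t=57): FL=W FR=S RL=S RR=S
after cmd 4 (t=73): FL=S FR=W RL=W RR=S
after cmd 5 (t=75): FL=S FR=S RL=S RR=S
after cmd 6 (t=97): FL=S FR=W RL=W RR=S
after cmd 7 (t=113): FL=S FR=W RL=W RR=W

start t=19: FL=S FR=W RL=W RR=W
cmd 1: advance +10 → t=29, phase=(14,3,3,7) → FL=W FR=S RL=S RR=S
cmd 2: advance +21 → t=50, phase=(11,0,0,4) → FL=S FR=S RL=S RR=S
cmd 3: advance +7 → t=57, phase=(18,7,7,11) → FL=W FR=S RL=S RR=S
cmd 4: advance +16 → t=73, phase=(10,23,23,3) → FL=S FR=W RL=W RR=S
cmd 5: advance +2 → t=75, phase=(12,1,1,5) → FL=S FR=S RL=S RR=S
cmd 6: advance +22 → t=97, phase=(10,23,23,3) → FL=S FR=W RL=W RR=S
cmd 7: advance +16 → t=113, phase=(2,15,15,19) → FL=S FR=W RL=W RR=W


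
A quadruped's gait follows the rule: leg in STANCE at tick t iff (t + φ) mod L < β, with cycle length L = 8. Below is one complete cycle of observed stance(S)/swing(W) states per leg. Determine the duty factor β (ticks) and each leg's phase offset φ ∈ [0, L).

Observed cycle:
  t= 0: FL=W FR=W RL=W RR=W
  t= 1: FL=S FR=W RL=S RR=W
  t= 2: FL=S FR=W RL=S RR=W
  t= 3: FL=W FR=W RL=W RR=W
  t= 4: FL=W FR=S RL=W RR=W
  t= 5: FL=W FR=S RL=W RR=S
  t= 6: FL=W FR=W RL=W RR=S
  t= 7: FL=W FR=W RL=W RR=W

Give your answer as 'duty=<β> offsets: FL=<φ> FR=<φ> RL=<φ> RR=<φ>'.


duty β = stance ticks per leg = 2
FL: stance ticks = 2; W→S at t=1 → φ=7
FR: stance ticks = 2; W→S at t=4 → φ=4
RL: stance ticks = 2; W→S at t=1 → φ=7
RR: stance ticks = 2; W→S at t=5 → φ=3

duty=2 offsets: FL=7 FR=4 RL=7 RR=3


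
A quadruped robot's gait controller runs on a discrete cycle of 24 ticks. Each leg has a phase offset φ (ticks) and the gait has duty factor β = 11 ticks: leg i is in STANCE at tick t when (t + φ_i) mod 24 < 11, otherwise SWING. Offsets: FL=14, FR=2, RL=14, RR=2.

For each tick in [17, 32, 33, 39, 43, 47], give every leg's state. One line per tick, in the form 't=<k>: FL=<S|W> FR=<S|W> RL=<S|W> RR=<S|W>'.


t=17: FL=S FR=W RL=S RR=W
t=32: FL=W FR=S RL=W RR=S
t=33: FL=W FR=W RL=W RR=W
t=39: FL=S FR=W RL=S RR=W
t=43: FL=S FR=W RL=S RR=W
t=47: FL=W FR=S RL=W RR=S

t=17: phase=(7,19,7,19) vs β=11 → FL=S FR=W RL=S RR=W
t=32: phase=(22,10,22,10) vs β=11 → FL=W FR=S RL=W RR=S
t=33: phase=(23,11,23,11) vs β=11 → FL=W FR=W RL=W RR=W
t=39: phase=(5,17,5,17) vs β=11 → FL=S FR=W RL=S RR=W
t=43: phase=(9,21,9,21) vs β=11 → FL=S FR=W RL=S RR=W
t=47: phase=(13,1,13,1) vs β=11 → FL=W FR=S RL=W RR=S


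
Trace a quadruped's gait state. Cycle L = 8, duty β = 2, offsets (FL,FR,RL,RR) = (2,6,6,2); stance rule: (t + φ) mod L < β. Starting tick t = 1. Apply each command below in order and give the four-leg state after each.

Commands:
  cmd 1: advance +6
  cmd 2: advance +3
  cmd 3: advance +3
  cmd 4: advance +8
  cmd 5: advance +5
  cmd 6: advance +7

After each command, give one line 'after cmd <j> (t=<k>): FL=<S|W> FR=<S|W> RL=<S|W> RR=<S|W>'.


after cmd 1 (t=7): FL=S FR=W RL=W RR=S
after cmd 2 (t=10): FL=W FR=S RL=S RR=W
after cmd 3 (t=13): FL=W FR=W RL=W RR=W
after cmd 4 (t=21): FL=W FR=W RL=W RR=W
after cmd 5 (t=26): FL=W FR=S RL=S RR=W
after cmd 6 (t=33): FL=W FR=W RL=W RR=W

start t=1: FL=W FR=W RL=W RR=W
cmd 1: advance +6 → t=7, phase=(1,5,5,1) → FL=S FR=W RL=W RR=S
cmd 2: advance +3 → t=10, phase=(4,0,0,4) → FL=W FR=S RL=S RR=W
cmd 3: advance +3 → t=13, phase=(7,3,3,7) → FL=W FR=W RL=W RR=W
cmd 4: advance +8 → t=21, phase=(7,3,3,7) → FL=W FR=W RL=W RR=W
cmd 5: advance +5 → t=26, phase=(4,0,0,4) → FL=W FR=S RL=S RR=W
cmd 6: advance +7 → t=33, phase=(3,7,7,3) → FL=W FR=W RL=W RR=W


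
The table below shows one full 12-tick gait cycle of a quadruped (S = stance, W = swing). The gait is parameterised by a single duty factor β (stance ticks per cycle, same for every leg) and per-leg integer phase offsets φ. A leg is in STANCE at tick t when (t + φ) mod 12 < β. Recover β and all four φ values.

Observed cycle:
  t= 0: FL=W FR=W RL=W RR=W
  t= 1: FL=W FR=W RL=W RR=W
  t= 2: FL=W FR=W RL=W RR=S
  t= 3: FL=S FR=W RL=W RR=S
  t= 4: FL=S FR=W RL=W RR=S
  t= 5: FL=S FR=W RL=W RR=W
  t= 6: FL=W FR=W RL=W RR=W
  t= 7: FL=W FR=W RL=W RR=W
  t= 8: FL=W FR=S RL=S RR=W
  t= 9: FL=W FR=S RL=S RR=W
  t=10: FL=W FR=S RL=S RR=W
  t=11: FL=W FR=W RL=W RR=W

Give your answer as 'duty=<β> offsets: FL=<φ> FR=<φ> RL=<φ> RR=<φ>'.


duty=3 offsets: FL=9 FR=4 RL=4 RR=10

duty β = stance ticks per leg = 3
FL: stance ticks = 3; W→S at t=3 → φ=9
FR: stance ticks = 3; W→S at t=8 → φ=4
RL: stance ticks = 3; W→S at t=8 → φ=4
RR: stance ticks = 3; W→S at t=2 → φ=10


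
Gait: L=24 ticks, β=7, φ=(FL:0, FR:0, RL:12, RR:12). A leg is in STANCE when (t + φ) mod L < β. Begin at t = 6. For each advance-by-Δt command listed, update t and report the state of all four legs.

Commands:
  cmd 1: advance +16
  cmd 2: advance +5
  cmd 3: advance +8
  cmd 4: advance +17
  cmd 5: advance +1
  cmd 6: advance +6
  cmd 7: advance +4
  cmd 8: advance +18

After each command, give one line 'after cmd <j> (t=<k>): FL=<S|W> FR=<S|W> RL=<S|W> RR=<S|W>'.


start t=6: FL=S FR=S RL=W RR=W
cmd 1: advance +16 → t=22, phase=(22,22,10,10) → FL=W FR=W RL=W RR=W
cmd 2: advance +5 → t=27, phase=(3,3,15,15) → FL=S FR=S RL=W RR=W
cmd 3: advance +8 → t=35, phase=(11,11,23,23) → FL=W FR=W RL=W RR=W
cmd 4: advance +17 → t=52, phase=(4,4,16,16) → FL=S FR=S RL=W RR=W
cmd 5: advance +1 → t=53, phase=(5,5,17,17) → FL=S FR=S RL=W RR=W
cmd 6: advance +6 → t=59, phase=(11,11,23,23) → FL=W FR=W RL=W RR=W
cmd 7: advance +4 → t=63, phase=(15,15,3,3) → FL=W FR=W RL=S RR=S
cmd 8: advance +18 → t=81, phase=(9,9,21,21) → FL=W FR=W RL=W RR=W

after cmd 1 (t=22): FL=W FR=W RL=W RR=W
after cmd 2 (t=27): FL=S FR=S RL=W RR=W
after cmd 3 (t=35): FL=W FR=W RL=W RR=W
after cmd 4 (t=52): FL=S FR=S RL=W RR=W
after cmd 5 (t=53): FL=S FR=S RL=W RR=W
after cmd 6 (t=59): FL=W FR=W RL=W RR=W
after cmd 7 (t=63): FL=W FR=W RL=S RR=S
after cmd 8 (t=81): FL=W FR=W RL=W RR=W


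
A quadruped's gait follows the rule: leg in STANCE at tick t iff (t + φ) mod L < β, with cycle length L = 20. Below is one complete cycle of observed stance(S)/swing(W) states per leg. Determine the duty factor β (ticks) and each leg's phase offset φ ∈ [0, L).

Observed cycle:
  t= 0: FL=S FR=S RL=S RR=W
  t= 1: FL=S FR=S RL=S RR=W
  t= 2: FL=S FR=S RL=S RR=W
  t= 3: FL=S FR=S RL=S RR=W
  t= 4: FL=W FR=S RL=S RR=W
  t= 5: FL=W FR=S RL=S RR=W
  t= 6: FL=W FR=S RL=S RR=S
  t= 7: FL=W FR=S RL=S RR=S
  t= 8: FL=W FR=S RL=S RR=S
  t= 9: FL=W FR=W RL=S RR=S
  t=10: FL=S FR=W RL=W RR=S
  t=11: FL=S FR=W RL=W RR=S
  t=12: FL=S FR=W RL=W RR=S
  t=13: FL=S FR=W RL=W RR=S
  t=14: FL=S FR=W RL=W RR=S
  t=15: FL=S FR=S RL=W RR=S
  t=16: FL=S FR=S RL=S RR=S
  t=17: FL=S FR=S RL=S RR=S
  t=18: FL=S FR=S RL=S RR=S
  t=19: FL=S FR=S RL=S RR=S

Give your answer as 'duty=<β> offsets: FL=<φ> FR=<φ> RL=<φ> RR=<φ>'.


duty β = stance ticks per leg = 14
FL: stance ticks = 14; W→S at t=10 → φ=10
FR: stance ticks = 14; W→S at t=15 → φ=5
RL: stance ticks = 14; W→S at t=16 → φ=4
RR: stance ticks = 14; W→S at t=6 → φ=14

duty=14 offsets: FL=10 FR=5 RL=4 RR=14


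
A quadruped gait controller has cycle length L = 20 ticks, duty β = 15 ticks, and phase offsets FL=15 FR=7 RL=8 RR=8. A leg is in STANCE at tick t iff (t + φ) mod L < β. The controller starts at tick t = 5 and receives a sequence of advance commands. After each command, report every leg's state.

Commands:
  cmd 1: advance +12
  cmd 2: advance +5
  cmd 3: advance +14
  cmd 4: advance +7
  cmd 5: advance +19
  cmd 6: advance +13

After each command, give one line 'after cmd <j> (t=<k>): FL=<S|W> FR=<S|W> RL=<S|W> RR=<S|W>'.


after cmd 1 (t=17): FL=S FR=S RL=S RR=S
after cmd 2 (t=22): FL=W FR=S RL=S RR=S
after cmd 3 (t=36): FL=S FR=S RL=S RR=S
after cmd 4 (t=43): FL=W FR=S RL=S RR=S
after cmd 5 (t=62): FL=W FR=S RL=S RR=S
after cmd 6 (t=75): FL=S FR=S RL=S RR=S

start t=5: FL=S FR=S RL=S RR=S
cmd 1: advance +12 → t=17, phase=(12,4,5,5) → FL=S FR=S RL=S RR=S
cmd 2: advance +5 → t=22, phase=(17,9,10,10) → FL=W FR=S RL=S RR=S
cmd 3: advance +14 → t=36, phase=(11,3,4,4) → FL=S FR=S RL=S RR=S
cmd 4: advance +7 → t=43, phase=(18,10,11,11) → FL=W FR=S RL=S RR=S
cmd 5: advance +19 → t=62, phase=(17,9,10,10) → FL=W FR=S RL=S RR=S
cmd 6: advance +13 → t=75, phase=(10,2,3,3) → FL=S FR=S RL=S RR=S


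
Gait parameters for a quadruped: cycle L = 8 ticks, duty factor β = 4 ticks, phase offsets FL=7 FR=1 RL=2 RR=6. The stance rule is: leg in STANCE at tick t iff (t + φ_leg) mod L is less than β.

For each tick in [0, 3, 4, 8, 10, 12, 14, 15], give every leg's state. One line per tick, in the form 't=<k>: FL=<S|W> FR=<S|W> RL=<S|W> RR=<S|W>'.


t=0: phase=(7,1,2,6) vs β=4 → FL=W FR=S RL=S RR=W
t=3: phase=(2,4,5,1) vs β=4 → FL=S FR=W RL=W RR=S
t=4: phase=(3,5,6,2) vs β=4 → FL=S FR=W RL=W RR=S
t=8: phase=(7,1,2,6) vs β=4 → FL=W FR=S RL=S RR=W
t=10: phase=(1,3,4,0) vs β=4 → FL=S FR=S RL=W RR=S
t=12: phase=(3,5,6,2) vs β=4 → FL=S FR=W RL=W RR=S
t=14: phase=(5,7,0,4) vs β=4 → FL=W FR=W RL=S RR=W
t=15: phase=(6,0,1,5) vs β=4 → FL=W FR=S RL=S RR=W

t=0: FL=W FR=S RL=S RR=W
t=3: FL=S FR=W RL=W RR=S
t=4: FL=S FR=W RL=W RR=S
t=8: FL=W FR=S RL=S RR=W
t=10: FL=S FR=S RL=W RR=S
t=12: FL=S FR=W RL=W RR=S
t=14: FL=W FR=W RL=S RR=W
t=15: FL=W FR=S RL=S RR=W


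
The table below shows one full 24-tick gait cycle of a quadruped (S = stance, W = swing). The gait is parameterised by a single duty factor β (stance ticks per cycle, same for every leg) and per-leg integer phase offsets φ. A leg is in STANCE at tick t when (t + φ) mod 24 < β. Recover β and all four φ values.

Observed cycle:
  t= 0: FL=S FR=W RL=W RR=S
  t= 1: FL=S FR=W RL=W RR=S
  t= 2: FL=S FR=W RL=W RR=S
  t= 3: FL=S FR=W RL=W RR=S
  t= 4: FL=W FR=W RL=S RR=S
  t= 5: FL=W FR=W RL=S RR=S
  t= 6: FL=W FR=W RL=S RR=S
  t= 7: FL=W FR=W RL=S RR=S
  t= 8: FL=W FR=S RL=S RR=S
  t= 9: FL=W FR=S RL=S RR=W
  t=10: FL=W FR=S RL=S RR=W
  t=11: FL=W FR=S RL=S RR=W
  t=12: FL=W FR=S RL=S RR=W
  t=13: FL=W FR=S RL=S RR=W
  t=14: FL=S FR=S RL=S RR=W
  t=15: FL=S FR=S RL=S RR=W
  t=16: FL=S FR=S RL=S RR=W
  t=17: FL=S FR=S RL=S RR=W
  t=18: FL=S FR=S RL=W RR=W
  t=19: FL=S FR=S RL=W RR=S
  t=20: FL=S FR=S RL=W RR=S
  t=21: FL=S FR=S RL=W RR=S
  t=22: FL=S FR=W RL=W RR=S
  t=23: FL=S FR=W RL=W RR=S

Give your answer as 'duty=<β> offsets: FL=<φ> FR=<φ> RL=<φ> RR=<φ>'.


duty=14 offsets: FL=10 FR=16 RL=20 RR=5

duty β = stance ticks per leg = 14
FL: stance ticks = 14; W→S at t=14 → φ=10
FR: stance ticks = 14; W→S at t=8 → φ=16
RL: stance ticks = 14; W→S at t=4 → φ=20
RR: stance ticks = 14; W→S at t=19 → φ=5


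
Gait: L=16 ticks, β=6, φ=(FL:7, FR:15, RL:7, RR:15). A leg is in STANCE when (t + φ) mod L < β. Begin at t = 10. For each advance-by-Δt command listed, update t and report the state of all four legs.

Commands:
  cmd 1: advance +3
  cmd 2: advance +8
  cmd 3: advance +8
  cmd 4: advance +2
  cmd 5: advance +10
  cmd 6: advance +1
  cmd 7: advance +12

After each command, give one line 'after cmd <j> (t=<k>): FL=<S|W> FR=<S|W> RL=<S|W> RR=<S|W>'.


after cmd 1 (t=13): FL=S FR=W RL=S RR=W
after cmd 2 (t=21): FL=W FR=S RL=W RR=S
after cmd 3 (t=29): FL=S FR=W RL=S RR=W
after cmd 4 (t=31): FL=W FR=W RL=W RR=W
after cmd 5 (t=41): FL=S FR=W RL=S RR=W
after cmd 6 (t=42): FL=S FR=W RL=S RR=W
after cmd 7 (t=54): FL=W FR=S RL=W RR=S

start t=10: FL=S FR=W RL=S RR=W
cmd 1: advance +3 → t=13, phase=(4,12,4,12) → FL=S FR=W RL=S RR=W
cmd 2: advance +8 → t=21, phase=(12,4,12,4) → FL=W FR=S RL=W RR=S
cmd 3: advance +8 → t=29, phase=(4,12,4,12) → FL=S FR=W RL=S RR=W
cmd 4: advance +2 → t=31, phase=(6,14,6,14) → FL=W FR=W RL=W RR=W
cmd 5: advance +10 → t=41, phase=(0,8,0,8) → FL=S FR=W RL=S RR=W
cmd 6: advance +1 → t=42, phase=(1,9,1,9) → FL=S FR=W RL=S RR=W
cmd 7: advance +12 → t=54, phase=(13,5,13,5) → FL=W FR=S RL=W RR=S


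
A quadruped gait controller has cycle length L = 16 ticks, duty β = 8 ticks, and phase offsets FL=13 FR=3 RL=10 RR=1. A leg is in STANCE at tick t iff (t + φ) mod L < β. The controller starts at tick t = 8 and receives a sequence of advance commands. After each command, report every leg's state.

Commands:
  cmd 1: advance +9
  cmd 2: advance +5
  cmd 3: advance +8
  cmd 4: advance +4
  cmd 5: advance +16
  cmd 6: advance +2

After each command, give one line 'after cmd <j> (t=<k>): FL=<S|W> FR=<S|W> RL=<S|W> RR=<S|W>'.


after cmd 1 (t=17): FL=W FR=S RL=W RR=S
after cmd 2 (t=22): FL=S FR=W RL=S RR=S
after cmd 3 (t=30): FL=W FR=S RL=W RR=W
after cmd 4 (t=34): FL=W FR=S RL=W RR=S
after cmd 5 (t=50): FL=W FR=S RL=W RR=S
after cmd 6 (t=52): FL=S FR=S RL=W RR=S

start t=8: FL=S FR=W RL=S RR=W
cmd 1: advance +9 → t=17, phase=(14,4,11,2) → FL=W FR=S RL=W RR=S
cmd 2: advance +5 → t=22, phase=(3,9,0,7) → FL=S FR=W RL=S RR=S
cmd 3: advance +8 → t=30, phase=(11,1,8,15) → FL=W FR=S RL=W RR=W
cmd 4: advance +4 → t=34, phase=(15,5,12,3) → FL=W FR=S RL=W RR=S
cmd 5: advance +16 → t=50, phase=(15,5,12,3) → FL=W FR=S RL=W RR=S
cmd 6: advance +2 → t=52, phase=(1,7,14,5) → FL=S FR=S RL=W RR=S


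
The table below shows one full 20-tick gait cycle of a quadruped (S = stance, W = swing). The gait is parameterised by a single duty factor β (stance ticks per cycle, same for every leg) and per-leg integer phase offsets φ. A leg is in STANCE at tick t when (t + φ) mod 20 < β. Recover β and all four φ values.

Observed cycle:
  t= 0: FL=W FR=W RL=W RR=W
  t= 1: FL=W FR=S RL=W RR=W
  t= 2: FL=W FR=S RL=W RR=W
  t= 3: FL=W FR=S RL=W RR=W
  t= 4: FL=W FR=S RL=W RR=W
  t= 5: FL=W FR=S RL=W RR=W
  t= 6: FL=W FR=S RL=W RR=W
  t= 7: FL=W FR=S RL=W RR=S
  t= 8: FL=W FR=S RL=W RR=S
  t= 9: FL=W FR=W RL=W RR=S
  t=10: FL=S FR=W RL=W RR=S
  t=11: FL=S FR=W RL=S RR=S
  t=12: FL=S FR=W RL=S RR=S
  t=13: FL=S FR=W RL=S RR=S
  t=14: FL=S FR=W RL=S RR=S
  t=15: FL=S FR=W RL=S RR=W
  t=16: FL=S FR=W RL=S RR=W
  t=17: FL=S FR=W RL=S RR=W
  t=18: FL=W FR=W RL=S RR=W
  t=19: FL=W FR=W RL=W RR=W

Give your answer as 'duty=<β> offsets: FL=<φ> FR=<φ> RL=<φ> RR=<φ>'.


duty β = stance ticks per leg = 8
FL: stance ticks = 8; W→S at t=10 → φ=10
FR: stance ticks = 8; W→S at t=1 → φ=19
RL: stance ticks = 8; W→S at t=11 → φ=9
RR: stance ticks = 8; W→S at t=7 → φ=13

duty=8 offsets: FL=10 FR=19 RL=9 RR=13


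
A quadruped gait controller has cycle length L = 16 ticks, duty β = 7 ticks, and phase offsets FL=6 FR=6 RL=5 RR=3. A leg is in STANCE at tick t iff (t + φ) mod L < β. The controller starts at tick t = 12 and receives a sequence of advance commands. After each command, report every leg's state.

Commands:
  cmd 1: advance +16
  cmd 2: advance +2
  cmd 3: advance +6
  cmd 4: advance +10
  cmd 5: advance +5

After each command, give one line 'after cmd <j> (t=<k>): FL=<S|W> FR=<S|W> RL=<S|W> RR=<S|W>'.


after cmd 1 (t=28): FL=S FR=S RL=S RR=W
after cmd 2 (t=30): FL=S FR=S RL=S RR=S
after cmd 3 (t=36): FL=W FR=W RL=W RR=W
after cmd 4 (t=46): FL=S FR=S RL=S RR=S
after cmd 5 (t=51): FL=W FR=W RL=W RR=S

start t=12: FL=S FR=S RL=S RR=W
cmd 1: advance +16 → t=28, phase=(2,2,1,15) → FL=S FR=S RL=S RR=W
cmd 2: advance +2 → t=30, phase=(4,4,3,1) → FL=S FR=S RL=S RR=S
cmd 3: advance +6 → t=36, phase=(10,10,9,7) → FL=W FR=W RL=W RR=W
cmd 4: advance +10 → t=46, phase=(4,4,3,1) → FL=S FR=S RL=S RR=S
cmd 5: advance +5 → t=51, phase=(9,9,8,6) → FL=W FR=W RL=W RR=S


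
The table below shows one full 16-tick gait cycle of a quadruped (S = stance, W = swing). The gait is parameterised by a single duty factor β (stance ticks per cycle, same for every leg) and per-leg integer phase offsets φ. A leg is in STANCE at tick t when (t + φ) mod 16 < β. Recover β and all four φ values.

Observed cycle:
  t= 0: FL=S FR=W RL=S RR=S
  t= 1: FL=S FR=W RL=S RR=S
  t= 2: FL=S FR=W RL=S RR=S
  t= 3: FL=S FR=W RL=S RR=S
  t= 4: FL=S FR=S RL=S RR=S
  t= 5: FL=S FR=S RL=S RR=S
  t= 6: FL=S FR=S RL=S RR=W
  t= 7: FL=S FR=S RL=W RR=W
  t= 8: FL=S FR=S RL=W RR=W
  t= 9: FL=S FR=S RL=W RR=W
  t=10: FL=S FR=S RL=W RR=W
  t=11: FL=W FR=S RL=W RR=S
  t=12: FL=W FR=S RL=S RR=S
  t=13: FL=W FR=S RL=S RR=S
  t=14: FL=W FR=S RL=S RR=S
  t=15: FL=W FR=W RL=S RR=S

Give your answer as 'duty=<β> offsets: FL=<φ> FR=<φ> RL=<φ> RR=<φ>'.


duty=11 offsets: FL=0 FR=12 RL=4 RR=5

duty β = stance ticks per leg = 11
FL: stance ticks = 11; W→S at t=0 → φ=0
FR: stance ticks = 11; W→S at t=4 → φ=12
RL: stance ticks = 11; W→S at t=12 → φ=4
RR: stance ticks = 11; W→S at t=11 → φ=5


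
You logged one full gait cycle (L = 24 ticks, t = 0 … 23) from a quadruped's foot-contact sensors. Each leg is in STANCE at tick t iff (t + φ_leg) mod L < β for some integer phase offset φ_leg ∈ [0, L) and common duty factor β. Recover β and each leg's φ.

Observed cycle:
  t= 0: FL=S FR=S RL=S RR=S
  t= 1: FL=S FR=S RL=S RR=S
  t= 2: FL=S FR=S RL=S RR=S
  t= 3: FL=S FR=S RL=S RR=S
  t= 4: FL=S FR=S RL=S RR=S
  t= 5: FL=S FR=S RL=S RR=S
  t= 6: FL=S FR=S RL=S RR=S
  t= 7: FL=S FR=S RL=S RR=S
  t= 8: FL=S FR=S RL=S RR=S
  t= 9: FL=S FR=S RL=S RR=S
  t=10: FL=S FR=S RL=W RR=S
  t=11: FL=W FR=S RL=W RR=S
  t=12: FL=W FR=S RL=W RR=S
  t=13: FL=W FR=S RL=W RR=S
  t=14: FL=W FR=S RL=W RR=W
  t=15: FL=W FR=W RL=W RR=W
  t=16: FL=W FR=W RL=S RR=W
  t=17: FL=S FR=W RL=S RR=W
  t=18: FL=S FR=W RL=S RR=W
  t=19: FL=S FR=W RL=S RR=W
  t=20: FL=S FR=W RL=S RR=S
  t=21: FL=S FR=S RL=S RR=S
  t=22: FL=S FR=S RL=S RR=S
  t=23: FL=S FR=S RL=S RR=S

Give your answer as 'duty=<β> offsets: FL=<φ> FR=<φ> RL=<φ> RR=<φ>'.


duty β = stance ticks per leg = 18
FL: stance ticks = 18; W→S at t=17 → φ=7
FR: stance ticks = 18; W→S at t=21 → φ=3
RL: stance ticks = 18; W→S at t=16 → φ=8
RR: stance ticks = 18; W→S at t=20 → φ=4

duty=18 offsets: FL=7 FR=3 RL=8 RR=4


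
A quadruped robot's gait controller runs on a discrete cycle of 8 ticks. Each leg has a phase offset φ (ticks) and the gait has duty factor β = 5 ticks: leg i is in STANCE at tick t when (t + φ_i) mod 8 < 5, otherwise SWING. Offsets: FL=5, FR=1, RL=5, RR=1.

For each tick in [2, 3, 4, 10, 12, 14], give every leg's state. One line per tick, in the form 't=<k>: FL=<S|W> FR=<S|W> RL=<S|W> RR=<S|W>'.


t=2: phase=(7,3,7,3) vs β=5 → FL=W FR=S RL=W RR=S
t=3: phase=(0,4,0,4) vs β=5 → FL=S FR=S RL=S RR=S
t=4: phase=(1,5,1,5) vs β=5 → FL=S FR=W RL=S RR=W
t=10: phase=(7,3,7,3) vs β=5 → FL=W FR=S RL=W RR=S
t=12: phase=(1,5,1,5) vs β=5 → FL=S FR=W RL=S RR=W
t=14: phase=(3,7,3,7) vs β=5 → FL=S FR=W RL=S RR=W

t=2: FL=W FR=S RL=W RR=S
t=3: FL=S FR=S RL=S RR=S
t=4: FL=S FR=W RL=S RR=W
t=10: FL=W FR=S RL=W RR=S
t=12: FL=S FR=W RL=S RR=W
t=14: FL=S FR=W RL=S RR=W


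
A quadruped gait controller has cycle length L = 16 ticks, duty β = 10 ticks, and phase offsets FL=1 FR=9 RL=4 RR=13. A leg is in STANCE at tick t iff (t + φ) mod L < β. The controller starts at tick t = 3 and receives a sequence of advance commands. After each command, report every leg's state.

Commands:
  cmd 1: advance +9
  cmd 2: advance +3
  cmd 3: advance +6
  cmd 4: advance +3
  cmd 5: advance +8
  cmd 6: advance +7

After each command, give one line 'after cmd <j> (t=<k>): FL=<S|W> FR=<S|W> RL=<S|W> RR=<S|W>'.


start t=3: FL=S FR=W RL=S RR=S
cmd 1: advance +9 → t=12, phase=(13,5,0,9) → FL=W FR=S RL=S RR=S
cmd 2: advance +3 → t=15, phase=(0,8,3,12) → FL=S FR=S RL=S RR=W
cmd 3: advance +6 → t=21, phase=(6,14,9,2) → FL=S FR=W RL=S RR=S
cmd 4: advance +3 → t=24, phase=(9,1,12,5) → FL=S FR=S RL=W RR=S
cmd 5: advance +8 → t=32, phase=(1,9,4,13) → FL=S FR=S RL=S RR=W
cmd 6: advance +7 → t=39, phase=(8,0,11,4) → FL=S FR=S RL=W RR=S

after cmd 1 (t=12): FL=W FR=S RL=S RR=S
after cmd 2 (t=15): FL=S FR=S RL=S RR=W
after cmd 3 (t=21): FL=S FR=W RL=S RR=S
after cmd 4 (t=24): FL=S FR=S RL=W RR=S
after cmd 5 (t=32): FL=S FR=S RL=S RR=W
after cmd 6 (t=39): FL=S FR=S RL=W RR=S


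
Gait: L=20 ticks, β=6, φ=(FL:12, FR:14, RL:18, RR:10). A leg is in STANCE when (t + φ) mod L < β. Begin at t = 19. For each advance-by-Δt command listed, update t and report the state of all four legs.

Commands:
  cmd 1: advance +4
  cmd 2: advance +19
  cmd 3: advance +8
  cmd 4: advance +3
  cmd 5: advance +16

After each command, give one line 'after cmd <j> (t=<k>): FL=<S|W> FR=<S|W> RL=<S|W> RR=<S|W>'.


start t=19: FL=W FR=W RL=W RR=W
cmd 1: advance +4 → t=23, phase=(15,17,1,13) → FL=W FR=W RL=S RR=W
cmd 2: advance +19 → t=42, phase=(14,16,0,12) → FL=W FR=W RL=S RR=W
cmd 3: advance +8 → t=50, phase=(2,4,8,0) → FL=S FR=S RL=W RR=S
cmd 4: advance +3 → t=53, phase=(5,7,11,3) → FL=S FR=W RL=W RR=S
cmd 5: advance +16 → t=69, phase=(1,3,7,19) → FL=S FR=S RL=W RR=W

after cmd 1 (t=23): FL=W FR=W RL=S RR=W
after cmd 2 (t=42): FL=W FR=W RL=S RR=W
after cmd 3 (t=50): FL=S FR=S RL=W RR=S
after cmd 4 (t=53): FL=S FR=W RL=W RR=S
after cmd 5 (t=69): FL=S FR=S RL=W RR=W


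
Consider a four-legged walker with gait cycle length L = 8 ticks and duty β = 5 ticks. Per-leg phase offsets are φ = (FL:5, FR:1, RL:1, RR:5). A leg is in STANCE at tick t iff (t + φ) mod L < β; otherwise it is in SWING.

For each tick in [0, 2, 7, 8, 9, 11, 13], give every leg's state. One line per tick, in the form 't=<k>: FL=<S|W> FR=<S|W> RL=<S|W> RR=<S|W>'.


t=0: FL=W FR=S RL=S RR=W
t=2: FL=W FR=S RL=S RR=W
t=7: FL=S FR=S RL=S RR=S
t=8: FL=W FR=S RL=S RR=W
t=9: FL=W FR=S RL=S RR=W
t=11: FL=S FR=S RL=S RR=S
t=13: FL=S FR=W RL=W RR=S

t=0: phase=(5,1,1,5) vs β=5 → FL=W FR=S RL=S RR=W
t=2: phase=(7,3,3,7) vs β=5 → FL=W FR=S RL=S RR=W
t=7: phase=(4,0,0,4) vs β=5 → FL=S FR=S RL=S RR=S
t=8: phase=(5,1,1,5) vs β=5 → FL=W FR=S RL=S RR=W
t=9: phase=(6,2,2,6) vs β=5 → FL=W FR=S RL=S RR=W
t=11: phase=(0,4,4,0) vs β=5 → FL=S FR=S RL=S RR=S
t=13: phase=(2,6,6,2) vs β=5 → FL=S FR=W RL=W RR=S
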